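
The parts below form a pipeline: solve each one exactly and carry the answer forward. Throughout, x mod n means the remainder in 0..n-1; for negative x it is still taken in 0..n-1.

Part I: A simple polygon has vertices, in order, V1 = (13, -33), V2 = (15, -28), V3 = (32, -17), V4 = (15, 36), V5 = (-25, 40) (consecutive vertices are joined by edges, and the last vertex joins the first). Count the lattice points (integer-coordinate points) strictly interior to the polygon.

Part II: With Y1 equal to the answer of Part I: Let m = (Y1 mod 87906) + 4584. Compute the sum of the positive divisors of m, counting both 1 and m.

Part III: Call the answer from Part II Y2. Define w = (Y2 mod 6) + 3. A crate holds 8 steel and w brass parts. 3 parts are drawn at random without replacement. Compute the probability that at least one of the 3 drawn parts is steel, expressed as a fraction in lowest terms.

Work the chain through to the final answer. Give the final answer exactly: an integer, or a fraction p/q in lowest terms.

Part I: cross terms: (13*-28 - 15*-33)=131, (15*-17 - 32*-28)=641, (32*36 - 15*-17)=1407, (15*40 - -25*36)=1500, (-25*-33 - 13*40)=305; twice the area = |3984| = 3984; area = 1992; boundary points = 1 + 1 + 1 + 4 + 1 = 8; strictly interior points = area - boundary/2 + 1 = 1989; answer 1989
Part II: Y1 = 1989; m = 6573; 6573 = 3 * 7 * 313; sigma = (1 + 3) * (1 + 7) * (1 + 313) = 4 * 8 * 314 = 10048; answer 10048
Part III: Y2 = 10048; w = 7; total draws C(15,3) = 455; complement C(7,3) = 35; favorable 455 - 35 = 420; P = 12/13; answer 12/13

12/13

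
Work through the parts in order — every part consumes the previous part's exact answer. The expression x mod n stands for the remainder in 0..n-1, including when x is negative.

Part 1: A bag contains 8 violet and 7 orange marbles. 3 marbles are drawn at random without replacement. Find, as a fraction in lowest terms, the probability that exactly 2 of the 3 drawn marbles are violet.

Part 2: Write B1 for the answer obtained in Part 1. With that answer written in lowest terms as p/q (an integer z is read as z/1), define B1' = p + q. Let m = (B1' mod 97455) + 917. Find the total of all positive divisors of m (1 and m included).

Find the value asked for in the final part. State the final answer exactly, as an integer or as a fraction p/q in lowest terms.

Part 1: total draws C(15,3) = 455; favorable C(8,2)*C(7,1) = 196; P = 28/65; answer 28/65
Part 2: B1 = 28/65; threaded value p + q = 93; m = 1010; 1010 = 2 * 5 * 101; sigma = (1 + 2) * (1 + 5) * (1 + 101) = 3 * 6 * 102 = 1836; answer 1836

1836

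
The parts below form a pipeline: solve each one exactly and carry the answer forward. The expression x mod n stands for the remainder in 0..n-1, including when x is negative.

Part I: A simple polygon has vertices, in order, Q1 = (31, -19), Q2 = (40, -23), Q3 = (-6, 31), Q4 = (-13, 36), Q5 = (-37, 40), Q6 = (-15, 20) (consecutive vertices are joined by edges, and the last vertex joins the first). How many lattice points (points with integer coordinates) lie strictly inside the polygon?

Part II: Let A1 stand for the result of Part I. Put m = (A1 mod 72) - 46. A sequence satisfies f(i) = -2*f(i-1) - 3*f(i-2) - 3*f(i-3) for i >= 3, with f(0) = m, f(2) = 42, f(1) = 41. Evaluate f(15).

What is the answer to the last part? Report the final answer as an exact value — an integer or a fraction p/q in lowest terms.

Part I: cross terms: (31*-23 - 40*-19)=47, (40*31 - -6*-23)=1102, (-6*36 - -13*31)=187, (-13*40 - -37*36)=812, (-37*20 - -15*40)=-140, (-15*-19 - 31*20)=-335; twice the area = |1673| = 1673; area = 1673/2; boundary points = 1 + 2 + 1 + 4 + 2 + 1 = 11; strictly interior points = area - boundary/2 + 1 = 832; answer 832
Part II: A1 = 832; m = -6; f(3) = -2*(42) - 3*(41) - 3*(-6) = -189; iterating: f(3)=-189, f(4)=129, f(5)=183, f(6)=-186, f(7)=-564, f(8)=1137, f(9)=-24, f(10)=-1671, f(11)=3, f(12)=5079, f(13)=-5154, f(14)=-4938, f(15)=10101; answer 10101

10101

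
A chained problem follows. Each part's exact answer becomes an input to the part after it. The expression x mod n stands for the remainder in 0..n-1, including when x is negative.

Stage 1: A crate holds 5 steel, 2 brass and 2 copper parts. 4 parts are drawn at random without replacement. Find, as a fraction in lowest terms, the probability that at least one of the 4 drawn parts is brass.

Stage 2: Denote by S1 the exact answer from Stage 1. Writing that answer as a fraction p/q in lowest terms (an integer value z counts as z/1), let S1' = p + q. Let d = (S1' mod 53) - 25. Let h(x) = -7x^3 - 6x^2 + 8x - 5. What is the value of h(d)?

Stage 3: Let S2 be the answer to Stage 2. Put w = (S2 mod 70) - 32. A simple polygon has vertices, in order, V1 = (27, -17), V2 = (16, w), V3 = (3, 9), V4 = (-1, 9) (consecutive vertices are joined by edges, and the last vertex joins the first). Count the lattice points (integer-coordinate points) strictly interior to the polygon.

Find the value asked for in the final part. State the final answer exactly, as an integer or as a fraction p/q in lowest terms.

506

Stage 1: total draws C(9,4) = 126; complement C(7,4) = 35; favorable 126 - 35 = 91; P = 13/18; answer 13/18
Stage 2: S1 = 13/18; threaded value p + q = 31; d = 6; -7*(6)^3 - 6*(6)^2 + 8*(6)^1 - 5 = (-1512) + (-216) + (48) + (-5) = -1685; answer -1685
Stage 3: S2 = -1685; w = 33; cross terms: (27*33 - 16*-17)=1163, (16*9 - 3*33)=45, (3*9 - -1*9)=36, (-1*-17 - 27*9)=-226; twice the area = |1018| = 1018; area = 509; boundary points = 1 + 1 + 4 + 2 = 8; strictly interior points = area - boundary/2 + 1 = 506; answer 506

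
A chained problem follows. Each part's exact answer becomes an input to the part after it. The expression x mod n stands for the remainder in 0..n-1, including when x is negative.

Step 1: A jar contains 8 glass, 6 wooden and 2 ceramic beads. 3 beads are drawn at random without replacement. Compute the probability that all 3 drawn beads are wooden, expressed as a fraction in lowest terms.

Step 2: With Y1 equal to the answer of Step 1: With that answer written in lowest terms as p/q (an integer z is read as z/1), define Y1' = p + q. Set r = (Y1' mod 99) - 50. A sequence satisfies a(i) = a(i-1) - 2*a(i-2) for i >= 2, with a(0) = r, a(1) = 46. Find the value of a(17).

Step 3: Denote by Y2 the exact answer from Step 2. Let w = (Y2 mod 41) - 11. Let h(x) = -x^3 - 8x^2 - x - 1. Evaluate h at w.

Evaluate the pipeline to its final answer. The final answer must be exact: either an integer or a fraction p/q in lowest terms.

-43

Step 1: total draws C(16,3) = 560; favorable C(6,3) = 20; P = 1/28; answer 1/28
Step 2: Y1 = 1/28; threaded value p + q = 29; r = -21; a(2) = 1*(46) - 2*(-21) = 88; iterating: a(2)=88, a(3)=-4, a(4)=-180, a(5)=-172, a(6)=188, a(7)=532, a(8)=156, a(9)=-908, a(10)=-1220, a(11)=596, a(12)=3036, a(13)=1844, a(14)=-4228, a(15)=-7916, a(16)=540, a(17)=16372; answer 16372
Step 3: Y2 = 16372; w = 2; -1*(2)^3 - 8*(2)^2 - 1*(2)^1 - 1 = (-8) + (-32) + (-2) + (-1) = -43; answer -43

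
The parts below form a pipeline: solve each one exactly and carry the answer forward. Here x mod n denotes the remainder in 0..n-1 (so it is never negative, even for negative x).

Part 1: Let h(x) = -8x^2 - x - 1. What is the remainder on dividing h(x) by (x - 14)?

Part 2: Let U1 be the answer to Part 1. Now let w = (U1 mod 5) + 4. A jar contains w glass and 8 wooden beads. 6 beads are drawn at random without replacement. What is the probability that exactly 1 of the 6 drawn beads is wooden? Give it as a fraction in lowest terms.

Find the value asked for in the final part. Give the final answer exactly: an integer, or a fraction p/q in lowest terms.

Part 1: remainder = value at the root: -8*(14)^2 - 1*(14)^1 - 1 = (-1568) + (-14) + (-1) = -1583; answer -1583
Part 2: U1 = -1583; w = 6; total draws C(14,6) = 3003; favorable C(8,1)*C(6,5) = 48; P = 16/1001; answer 16/1001

16/1001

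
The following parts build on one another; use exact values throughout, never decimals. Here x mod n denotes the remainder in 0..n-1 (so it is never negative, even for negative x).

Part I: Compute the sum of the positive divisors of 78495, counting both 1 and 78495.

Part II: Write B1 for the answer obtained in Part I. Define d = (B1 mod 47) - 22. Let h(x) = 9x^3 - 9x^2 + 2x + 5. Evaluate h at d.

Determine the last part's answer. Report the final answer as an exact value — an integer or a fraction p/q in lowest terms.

Part I: 78495 = 3 * 5 * 5233; sigma = (1 + 3) * (1 + 5) * (1 + 5233) = 4 * 6 * 5234 = 125616; answer 125616
Part II: B1 = 125616; d = 10; 9*(10)^3 - 9*(10)^2 + 2*(10)^1 + 5 = (9000) + (-900) + (20) + (5) = 8125; answer 8125

8125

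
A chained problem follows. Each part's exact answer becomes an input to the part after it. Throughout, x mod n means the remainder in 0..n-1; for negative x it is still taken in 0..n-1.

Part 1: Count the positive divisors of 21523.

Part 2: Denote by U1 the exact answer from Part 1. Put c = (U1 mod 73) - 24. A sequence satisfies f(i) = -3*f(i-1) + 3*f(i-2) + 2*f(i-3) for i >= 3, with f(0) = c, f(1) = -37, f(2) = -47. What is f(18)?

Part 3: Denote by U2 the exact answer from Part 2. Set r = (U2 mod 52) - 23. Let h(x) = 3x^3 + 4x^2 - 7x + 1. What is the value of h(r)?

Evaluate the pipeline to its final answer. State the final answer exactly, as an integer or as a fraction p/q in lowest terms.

Part 1: 21523 is prime, so its only divisors are 1 and 21523; count = 2; answer 2
Part 2: U1 = 2; c = -22; f(3) = -3*(-47) + 3*(-37) + 2*(-22) = -14; iterating: f(3)=-14, f(4)=-173, f(5)=383, f(6)=-1696, f(7)=5891, f(8)=-21995, f(9)=80266, f(10)=-295001, f(11)=1081811, f(12)=-3969904, f(13)=14565143, f(14)=-53441519, f(15)=196080178, f(16)=-719434805, f(17)=2639661911, f(18)=-9685129792; answer -9685129792
Part 3: U2 = -9685129792; r = -23; 3*(-23)^3 + 4*(-23)^2 - 7*(-23)^1 + 1 = (-36501) + (2116) + (161) + (1) = -34223; answer -34223

-34223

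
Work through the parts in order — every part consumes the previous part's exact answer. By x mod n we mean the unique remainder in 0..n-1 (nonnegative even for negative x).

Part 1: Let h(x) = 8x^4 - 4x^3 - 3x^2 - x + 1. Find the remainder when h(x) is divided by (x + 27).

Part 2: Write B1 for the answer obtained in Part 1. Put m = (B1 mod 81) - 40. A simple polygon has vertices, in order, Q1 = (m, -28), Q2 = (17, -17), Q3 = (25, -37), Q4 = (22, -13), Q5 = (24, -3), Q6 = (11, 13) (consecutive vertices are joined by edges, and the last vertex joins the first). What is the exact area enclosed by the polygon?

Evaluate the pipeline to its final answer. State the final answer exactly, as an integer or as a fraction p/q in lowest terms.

702

Part 1: remainder = value at the root: 8*(-27)^4 - 4*(-27)^3 - 3*(-27)^2 - 1*(-27)^1 + 1 = (4251528) + (78732) + (-2187) + (27) + (1) = 4328101; answer 4328101
Part 2: B1 = 4328101; m = -12; cross terms: (-12*-17 - 17*-28)=680, (17*-37 - 25*-17)=-204, (25*-13 - 22*-37)=489, (22*-3 - 24*-13)=246, (24*13 - 11*-3)=345, (11*-28 - -12*13)=-152; twice the area = |1404| = 1404; area = 702; answer 702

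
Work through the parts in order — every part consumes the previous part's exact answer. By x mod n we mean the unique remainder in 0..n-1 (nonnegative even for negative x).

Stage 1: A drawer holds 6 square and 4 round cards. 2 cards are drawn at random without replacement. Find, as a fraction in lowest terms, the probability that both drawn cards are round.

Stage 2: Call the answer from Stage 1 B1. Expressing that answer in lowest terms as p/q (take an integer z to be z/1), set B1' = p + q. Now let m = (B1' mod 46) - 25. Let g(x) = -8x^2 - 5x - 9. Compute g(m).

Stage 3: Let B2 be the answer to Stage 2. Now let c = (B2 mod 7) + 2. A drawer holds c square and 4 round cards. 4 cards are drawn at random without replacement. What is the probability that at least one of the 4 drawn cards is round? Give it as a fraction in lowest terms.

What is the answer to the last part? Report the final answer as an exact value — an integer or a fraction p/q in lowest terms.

69/70

Stage 1: total draws C(10,2) = 45; favorable C(4,2) = 6; P = 2/15; answer 2/15
Stage 2: B1 = 2/15; threaded value p + q = 17; m = -8; -8*(-8)^2 - 5*(-8)^1 - 9 = (-512) + (40) + (-9) = -481; answer -481
Stage 3: B2 = -481; c = 4; total draws C(8,4) = 70; complement C(4,4) = 1; favorable 70 - 1 = 69; P = 69/70; answer 69/70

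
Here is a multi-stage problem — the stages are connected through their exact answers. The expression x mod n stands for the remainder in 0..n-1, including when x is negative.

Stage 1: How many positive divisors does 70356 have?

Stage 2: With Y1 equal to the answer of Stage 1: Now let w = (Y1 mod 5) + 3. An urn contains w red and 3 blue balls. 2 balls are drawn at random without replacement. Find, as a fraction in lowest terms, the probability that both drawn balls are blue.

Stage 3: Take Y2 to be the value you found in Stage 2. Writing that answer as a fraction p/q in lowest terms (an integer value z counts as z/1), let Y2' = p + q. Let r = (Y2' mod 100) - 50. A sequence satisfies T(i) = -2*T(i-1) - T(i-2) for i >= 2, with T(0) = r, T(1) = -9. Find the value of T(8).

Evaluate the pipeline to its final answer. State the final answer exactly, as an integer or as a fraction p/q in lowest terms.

Stage 1: 70356 = 2^2 * 3 * 11 * 13 * 41; number of divisors = (2+1) * (1+1) * (1+1) * (1+1) * (1+1) = 48; answer 48
Stage 2: Y1 = 48; w = 6; total draws C(9,2) = 36; favorable C(3,2) = 3; P = 1/12; answer 1/12
Stage 3: Y2 = 1/12; threaded value p + q = 13; r = -37; T(2) = -2*(-9) - 1*(-37) = 55; iterating: T(2)=55, T(3)=-101, T(4)=147, T(5)=-193, T(6)=239, T(7)=-285, T(8)=331; answer 331

331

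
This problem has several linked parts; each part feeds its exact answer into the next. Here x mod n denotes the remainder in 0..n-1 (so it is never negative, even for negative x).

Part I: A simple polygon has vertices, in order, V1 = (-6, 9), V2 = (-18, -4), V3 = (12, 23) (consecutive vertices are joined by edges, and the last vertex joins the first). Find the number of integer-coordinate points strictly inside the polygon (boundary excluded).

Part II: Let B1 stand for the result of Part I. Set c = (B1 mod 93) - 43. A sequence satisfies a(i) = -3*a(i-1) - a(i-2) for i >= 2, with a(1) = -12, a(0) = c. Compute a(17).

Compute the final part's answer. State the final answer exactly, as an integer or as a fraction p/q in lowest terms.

Part I: cross terms: (-6*-4 - -18*9)=186, (-18*23 - 12*-4)=-366, (12*9 - -6*23)=246; twice the area = |66| = 66; area = 33; boundary points = 1 + 3 + 2 = 6; strictly interior points = area - boundary/2 + 1 = 31; answer 31
Part II: B1 = 31; c = -12; a(2) = -3*(-12) - 1*(-12) = 48; iterating: a(2)=48, a(3)=-132, a(4)=348, a(5)=-912, a(6)=2388, a(7)=-6252, a(8)=16368, a(9)=-42852, a(10)=112188, a(11)=-293712, a(12)=768948, a(13)=-2013132, a(14)=5270448, a(15)=-13798212, a(16)=36124188, a(17)=-94574352; answer -94574352

-94574352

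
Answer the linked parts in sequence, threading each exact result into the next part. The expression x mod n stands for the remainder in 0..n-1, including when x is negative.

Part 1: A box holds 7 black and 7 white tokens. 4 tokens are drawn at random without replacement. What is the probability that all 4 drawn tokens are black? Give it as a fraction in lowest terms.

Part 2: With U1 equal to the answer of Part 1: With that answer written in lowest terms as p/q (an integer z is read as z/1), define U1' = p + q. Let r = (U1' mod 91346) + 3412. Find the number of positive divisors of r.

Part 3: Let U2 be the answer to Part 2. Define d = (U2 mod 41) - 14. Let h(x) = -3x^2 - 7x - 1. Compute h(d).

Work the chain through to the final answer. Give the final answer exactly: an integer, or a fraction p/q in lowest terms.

Part 1: total draws C(14,4) = 1001; favorable C(7,4) = 35; P = 5/143; answer 5/143
Part 2: U1 = 5/143; threaded value p + q = 148; r = 3560; 3560 = 2^3 * 5 * 89; number of divisors = (3+1) * (1+1) * (1+1) = 16; answer 16
Part 3: U2 = 16; d = 2; -3*(2)^2 - 7*(2)^1 - 1 = (-12) + (-14) + (-1) = -27; answer -27

-27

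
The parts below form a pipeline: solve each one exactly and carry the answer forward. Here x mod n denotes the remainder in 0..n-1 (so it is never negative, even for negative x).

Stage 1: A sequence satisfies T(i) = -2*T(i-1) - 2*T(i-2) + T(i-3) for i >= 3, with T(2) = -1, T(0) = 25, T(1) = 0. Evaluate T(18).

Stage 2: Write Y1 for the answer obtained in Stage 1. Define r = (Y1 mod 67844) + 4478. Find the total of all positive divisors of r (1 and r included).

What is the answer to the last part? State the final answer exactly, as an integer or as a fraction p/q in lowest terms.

45492

Stage 1: T(3) = -2*(-1) - 2*(0) + 1*(25) = 27; iterating: T(3)=27, T(4)=-52, T(5)=49, T(6)=33, T(7)=-216, T(8)=415, T(9)=-365, T(10)=-316, T(11)=1777, T(12)=-3287, T(13)=2704, T(14)=2943, T(15)=-14581, T(16)=25980, T(17)=-19855, T(18)=-26831; answer -26831
Stage 2: Y1 = -26831; r = 45491; 45491 is prime, so its only divisors are 1 and 45491; sigma = 1 + 45491 = 45492; answer 45492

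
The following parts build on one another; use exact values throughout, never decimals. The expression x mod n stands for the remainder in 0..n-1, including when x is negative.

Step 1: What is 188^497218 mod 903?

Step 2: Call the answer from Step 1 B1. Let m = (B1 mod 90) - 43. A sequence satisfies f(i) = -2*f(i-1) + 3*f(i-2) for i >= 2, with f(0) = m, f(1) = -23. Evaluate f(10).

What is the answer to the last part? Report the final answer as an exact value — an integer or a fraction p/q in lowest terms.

Step 1: squarings mod 903: 188^1=188, 188^2=127, 188^4=778, 188^8=274, 188^16=127, 188^32=778, 188^64=274, 188^128=127, 188^256=778, 188^512=274, 188^1024=127, 188^2048=778, 188^4096=274, 188^8192=127, 188^16384=778, 188^32768=274, 188^65536=127, 188^131072=778, 188^262144=274; 188^497218 = 188^2 * 188^64 * 188^512 * 188^1024 * 188^4096 * 188^32768 * 188^65536 * 188^131072 * 188^262144 = 274 (mod 903); answer 274
Step 2: B1 = 274; m = -39; f(2) = -2*(-23) + 3*(-39) = -71; iterating: f(2)=-71, f(3)=73, f(4)=-359, f(5)=937, f(6)=-2951, f(7)=8713, f(8)=-26279, f(9)=78697, f(10)=-236231; answer -236231

-236231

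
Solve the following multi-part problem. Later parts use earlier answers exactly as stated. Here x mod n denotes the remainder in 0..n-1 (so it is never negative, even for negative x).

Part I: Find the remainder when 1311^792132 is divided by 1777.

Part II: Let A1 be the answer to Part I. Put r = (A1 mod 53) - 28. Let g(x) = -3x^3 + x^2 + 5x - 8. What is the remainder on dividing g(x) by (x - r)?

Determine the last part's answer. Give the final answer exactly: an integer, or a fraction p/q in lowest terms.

Part I: squarings mod 1777: 1311^1=1311, 1311^2=362, 1311^4=1323, 1311^8=1761, 1311^16=256, 1311^32=1564, 1311^64=944, 1311^128=859, 1311^256=426, 1311^512=222, 1311^1024=1305, 1311^2048=659, 1311^4096=693, 1311^8192=459, 1311^16384=995, 1311^32768=236, 1311^65536=609, 1311^131072=1265, 1311^262144=925, 1311^524288=888; 1311^792132 = 1311^4 * 1311^64 * 1311^512 * 1311^1024 * 1311^4096 * 1311^262144 * 1311^524288 = 744 (mod 1777); answer 744
Part II: A1 = 744; r = -26; remainder = value at the root: -3*(-26)^3 + 1*(-26)^2 + 5*(-26)^1 - 8 = (52728) + (676) + (-130) + (-8) = 53266; answer 53266

53266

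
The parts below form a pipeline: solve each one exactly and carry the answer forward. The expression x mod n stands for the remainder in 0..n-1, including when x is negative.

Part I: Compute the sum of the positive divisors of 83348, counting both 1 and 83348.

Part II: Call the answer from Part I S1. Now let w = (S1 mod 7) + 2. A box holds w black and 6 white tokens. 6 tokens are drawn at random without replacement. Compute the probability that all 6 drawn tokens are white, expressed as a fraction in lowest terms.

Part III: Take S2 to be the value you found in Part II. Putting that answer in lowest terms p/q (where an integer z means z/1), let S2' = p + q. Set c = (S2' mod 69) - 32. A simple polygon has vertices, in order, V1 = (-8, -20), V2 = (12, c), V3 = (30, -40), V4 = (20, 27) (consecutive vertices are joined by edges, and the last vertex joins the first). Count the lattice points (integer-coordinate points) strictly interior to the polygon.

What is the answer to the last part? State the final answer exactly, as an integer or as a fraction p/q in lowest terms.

649

Part I: 83348 = 2^2 * 67 * 311; sigma = (1 + 2 + 4) * (1 + 67) * (1 + 311) = 7 * 68 * 312 = 148512; answer 148512
Part II: S1 = 148512; w = 2; total draws C(8,6) = 28; favorable C(6,6) = 1; P = 1/28; answer 1/28
Part III: S2 = 1/28; threaded value p + q = 29; c = -3; cross terms: (-8*-3 - 12*-20)=264, (12*-40 - 30*-3)=-390, (30*27 - 20*-40)=1610, (20*-20 - -8*27)=-184; twice the area = |1300| = 1300; area = 650; boundary points = 1 + 1 + 1 + 1 = 4; strictly interior points = area - boundary/2 + 1 = 649; answer 649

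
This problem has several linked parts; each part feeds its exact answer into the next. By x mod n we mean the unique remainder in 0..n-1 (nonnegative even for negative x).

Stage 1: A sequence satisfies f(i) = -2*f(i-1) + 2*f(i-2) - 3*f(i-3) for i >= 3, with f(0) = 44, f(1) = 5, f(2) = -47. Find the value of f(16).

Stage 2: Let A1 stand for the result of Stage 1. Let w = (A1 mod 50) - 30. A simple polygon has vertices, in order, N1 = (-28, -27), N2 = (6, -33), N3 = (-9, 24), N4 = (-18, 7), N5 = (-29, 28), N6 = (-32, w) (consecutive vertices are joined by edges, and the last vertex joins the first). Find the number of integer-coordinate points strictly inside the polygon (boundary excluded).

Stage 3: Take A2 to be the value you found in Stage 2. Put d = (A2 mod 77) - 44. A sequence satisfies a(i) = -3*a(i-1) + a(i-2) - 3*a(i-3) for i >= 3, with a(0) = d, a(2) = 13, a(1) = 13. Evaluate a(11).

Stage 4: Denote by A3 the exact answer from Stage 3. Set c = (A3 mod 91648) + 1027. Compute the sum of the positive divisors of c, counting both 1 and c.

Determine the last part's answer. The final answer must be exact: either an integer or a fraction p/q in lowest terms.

Stage 1: f(3) = -2*(-47) + 2*(5) - 3*(44) = -28; iterating: f(3)=-28, f(4)=-53, f(5)=191, f(6)=-404, f(7)=1349, f(8)=-4079, f(9)=12068, f(10)=-36341, f(11)=109055, f(12)=-326996, f(13)=981125, f(14)=-2943407, f(15)=8830052, f(16)=-26490293; answer -26490293
Stage 2: A1 = -26490293; w = -23; cross terms: (-28*-33 - 6*-27)=1086, (6*24 - -9*-33)=-153, (-9*7 - -18*24)=369, (-18*28 - -29*7)=-301, (-29*-23 - -32*28)=1563, (-32*-27 - -28*-23)=220; twice the area = |2784| = 2784; area = 1392; boundary points = 2 + 3 + 1 + 1 + 3 + 4 = 14; strictly interior points = area - boundary/2 + 1 = 1386; answer 1386
Stage 3: A2 = 1386; d = -44; a(3) = -3*(13) + 1*(13) - 3*(-44) = 106; iterating: a(3)=106, a(4)=-344, a(5)=1099, a(6)=-3959, a(7)=14008, a(8)=-49280, a(9)=173725, a(10)=-612479, a(11)=2159002; answer 2159002
Stage 4: A3 = 2159002; c = 52125; 52125 = 3 * 5^3 * 139; sigma = (1 + 3) * (1 + 5 + 25 + 125) * (1 + 139) = 4 * 156 * 140 = 87360; answer 87360

87360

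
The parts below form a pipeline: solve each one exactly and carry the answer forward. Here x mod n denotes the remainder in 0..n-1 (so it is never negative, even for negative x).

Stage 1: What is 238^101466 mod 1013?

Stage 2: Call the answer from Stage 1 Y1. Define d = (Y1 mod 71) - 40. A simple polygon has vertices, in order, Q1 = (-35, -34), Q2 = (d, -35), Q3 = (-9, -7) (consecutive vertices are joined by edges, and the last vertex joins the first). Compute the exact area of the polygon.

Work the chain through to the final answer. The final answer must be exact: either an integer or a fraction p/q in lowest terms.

Stage 1: squarings mod 1013: 238^1=238, 238^2=929, 238^4=978, 238^8=212, 238^16=372, 238^32=616, 238^64=594, 238^128=312, 238^256=96, 238^512=99, 238^1024=684, 238^2048=863, 238^4096=214, 238^8192=211, 238^16384=962, 238^32768=575, 238^65536=387; 238^101466 = 238^2 * 238^8 * 238^16 * 238^64 * 238^1024 * 238^2048 * 238^32768 * 238^65536 = 376 (mod 1013); answer 376
Stage 2: Y1 = 376; d = -19; cross terms: (-35*-35 - -19*-34)=579, (-19*-7 - -9*-35)=-182, (-9*-34 - -35*-7)=61; twice the area = |458| = 458; area = 229; answer 229

229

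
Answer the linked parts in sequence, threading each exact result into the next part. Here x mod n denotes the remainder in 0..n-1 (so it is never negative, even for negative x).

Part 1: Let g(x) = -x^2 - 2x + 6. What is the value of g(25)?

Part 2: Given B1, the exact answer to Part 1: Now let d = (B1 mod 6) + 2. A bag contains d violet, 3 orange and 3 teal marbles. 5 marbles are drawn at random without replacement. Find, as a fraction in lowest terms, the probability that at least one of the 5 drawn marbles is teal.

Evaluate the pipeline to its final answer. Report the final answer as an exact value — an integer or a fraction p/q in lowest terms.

Part 1: -1*(25)^2 - 2*(25)^1 + 6 = (-625) + (-50) + (6) = -669; answer -669
Part 2: B1 = -669; d = 5; total draws C(11,5) = 462; complement C(8,5) = 56; favorable 462 - 56 = 406; P = 29/33; answer 29/33

29/33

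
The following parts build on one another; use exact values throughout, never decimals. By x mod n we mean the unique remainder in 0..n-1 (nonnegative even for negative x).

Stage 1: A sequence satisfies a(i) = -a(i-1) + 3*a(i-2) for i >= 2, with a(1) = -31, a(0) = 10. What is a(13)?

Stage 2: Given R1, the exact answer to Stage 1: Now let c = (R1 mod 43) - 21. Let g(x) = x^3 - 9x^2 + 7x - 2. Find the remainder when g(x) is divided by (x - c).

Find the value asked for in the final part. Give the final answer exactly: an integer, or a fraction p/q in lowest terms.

Stage 1: a(2) = -1*(-31) + 3*(10) = 61; iterating: a(2)=61, a(3)=-154, a(4)=337, a(5)=-799, a(6)=1810, a(7)=-4207, a(8)=9637, a(9)=-22258, a(10)=51169, a(11)=-117943, a(12)=271450, a(13)=-625279; answer -625279
Stage 2: R1 = -625279; c = 6; remainder = value at the root: 1*(6)^3 - 9*(6)^2 + 7*(6)^1 - 2 = (216) + (-324) + (42) + (-2) = -68; answer -68

-68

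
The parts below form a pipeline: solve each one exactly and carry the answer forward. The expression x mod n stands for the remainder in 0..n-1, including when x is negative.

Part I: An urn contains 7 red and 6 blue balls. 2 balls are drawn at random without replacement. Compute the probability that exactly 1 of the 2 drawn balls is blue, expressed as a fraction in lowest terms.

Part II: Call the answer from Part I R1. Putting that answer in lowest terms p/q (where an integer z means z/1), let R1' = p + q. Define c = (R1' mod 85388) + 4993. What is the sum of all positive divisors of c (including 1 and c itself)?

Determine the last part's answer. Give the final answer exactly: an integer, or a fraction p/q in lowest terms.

7254

Part I: total draws C(13,2) = 78; favorable C(6,1)*C(7,1) = 42; P = 7/13; answer 7/13
Part II: R1 = 7/13; threaded value p + q = 20; c = 5013; 5013 = 3^2 * 557; sigma = (1 + 3 + 9) * (1 + 557) = 13 * 558 = 7254; answer 7254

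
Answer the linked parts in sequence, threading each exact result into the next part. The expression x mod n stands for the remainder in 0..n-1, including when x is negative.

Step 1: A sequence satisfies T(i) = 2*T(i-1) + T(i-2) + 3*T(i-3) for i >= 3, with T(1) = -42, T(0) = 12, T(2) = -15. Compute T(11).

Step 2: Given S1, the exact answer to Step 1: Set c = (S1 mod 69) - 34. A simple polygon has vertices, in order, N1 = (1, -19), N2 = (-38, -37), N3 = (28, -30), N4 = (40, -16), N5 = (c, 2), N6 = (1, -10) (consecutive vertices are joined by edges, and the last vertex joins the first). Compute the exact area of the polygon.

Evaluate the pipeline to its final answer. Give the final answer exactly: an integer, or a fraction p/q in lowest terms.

1107

Step 1: T(3) = 2*(-15) + 1*(-42) + 3*(12) = -36; iterating: T(3)=-36, T(4)=-213, T(5)=-507, T(6)=-1335, T(7)=-3816, T(8)=-10488, T(9)=-28797, T(10)=-79530, T(11)=-219321; answer -219321
Step 2: S1 = -219321; c = -4; cross terms: (1*-37 - -38*-19)=-759, (-38*-30 - 28*-37)=2176, (28*-16 - 40*-30)=752, (40*2 - -4*-16)=16, (-4*-10 - 1*2)=38, (1*-19 - 1*-10)=-9; twice the area = |2214| = 2214; area = 1107; answer 1107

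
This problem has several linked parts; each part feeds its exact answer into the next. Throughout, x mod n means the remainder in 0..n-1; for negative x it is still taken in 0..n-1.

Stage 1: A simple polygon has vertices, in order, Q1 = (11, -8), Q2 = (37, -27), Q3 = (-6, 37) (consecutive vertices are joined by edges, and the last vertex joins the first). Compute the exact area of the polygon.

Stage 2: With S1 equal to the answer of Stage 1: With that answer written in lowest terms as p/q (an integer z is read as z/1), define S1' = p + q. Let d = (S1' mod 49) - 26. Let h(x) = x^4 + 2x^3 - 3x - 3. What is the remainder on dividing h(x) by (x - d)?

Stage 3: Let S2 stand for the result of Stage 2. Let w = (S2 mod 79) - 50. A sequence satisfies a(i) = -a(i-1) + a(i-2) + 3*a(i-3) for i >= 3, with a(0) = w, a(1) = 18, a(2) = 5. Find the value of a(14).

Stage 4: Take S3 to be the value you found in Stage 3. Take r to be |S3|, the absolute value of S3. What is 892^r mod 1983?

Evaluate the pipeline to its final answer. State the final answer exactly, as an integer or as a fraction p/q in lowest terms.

1780

Stage 1: cross terms: (11*-27 - 37*-8)=-1, (37*37 - -6*-27)=1207, (-6*-8 - 11*37)=-359; twice the area = |847| = 847; area = 847/2; answer 847/2
Stage 2: S1 = 847/2; threaded value p + q = 849; d = -10; remainder = value at the root: 1*(-10)^4 + 2*(-10)^3 - 3*(-10)^1 - 3 = (10000) + (-2000) + (30) + (-3) = 8027; answer 8027
Stage 3: S2 = 8027; w = -2; a(3) = -1*(5) + 1*(18) + 3*(-2) = 7; iterating: a(3)=7, a(4)=52, a(5)=-30, a(6)=103, a(7)=23, a(8)=-10, a(9)=342, a(10)=-283, a(11)=595, a(12)=148, a(13)=-402, a(14)=2335; answer 2335
Stage 4: S3 = 2335; r = 2335; squarings mod 1983: 892^1=892, 892^2=481, 892^4=1333, 892^8=121, 892^16=760, 892^32=547, 892^64=1759, 892^128=601, 892^256=295, 892^512=1756, 892^1024=1954, 892^2048=841; 892^2335 = 892^1 * 892^2 * 892^4 * 892^8 * 892^16 * 892^256 * 892^2048 = 1780 (mod 1983); answer 1780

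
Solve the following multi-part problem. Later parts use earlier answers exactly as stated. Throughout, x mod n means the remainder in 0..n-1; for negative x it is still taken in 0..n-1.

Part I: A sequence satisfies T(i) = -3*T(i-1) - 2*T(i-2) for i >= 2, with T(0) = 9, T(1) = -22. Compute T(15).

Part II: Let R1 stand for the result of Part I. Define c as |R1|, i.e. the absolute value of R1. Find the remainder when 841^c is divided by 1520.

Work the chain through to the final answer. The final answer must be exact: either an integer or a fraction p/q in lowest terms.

81

Part I: T(2) = -3*(-22) - 2*(9) = 48; iterating: T(2)=48, T(3)=-100, T(4)=204, T(5)=-412, T(6)=828, T(7)=-1660, T(8)=3324, T(9)=-6652, T(10)=13308, T(11)=-26620, T(12)=53244, T(13)=-106492, T(14)=212988, T(15)=-425980; answer -425980
Part II: R1 = -425980; c = 425980; squarings mod 1520: 841^1=841, 841^2=481, 841^4=321, 841^8=1201, 841^16=1441, 841^32=161, 841^64=81, 841^128=481, 841^256=321, 841^512=1201, 841^1024=1441, 841^2048=161, 841^4096=81, 841^8192=481, 841^16384=321, 841^32768=1201, 841^65536=1441, 841^131072=161, 841^262144=81; 841^425980 = 841^4 * 841^8 * 841^16 * 841^32 * 841^64 * 841^128 * 841^256 * 841^512 * 841^1024 * 841^2048 * 841^4096 * 841^8192 * 841^16384 * 841^131072 * 841^262144 = 81 (mod 1520); answer 81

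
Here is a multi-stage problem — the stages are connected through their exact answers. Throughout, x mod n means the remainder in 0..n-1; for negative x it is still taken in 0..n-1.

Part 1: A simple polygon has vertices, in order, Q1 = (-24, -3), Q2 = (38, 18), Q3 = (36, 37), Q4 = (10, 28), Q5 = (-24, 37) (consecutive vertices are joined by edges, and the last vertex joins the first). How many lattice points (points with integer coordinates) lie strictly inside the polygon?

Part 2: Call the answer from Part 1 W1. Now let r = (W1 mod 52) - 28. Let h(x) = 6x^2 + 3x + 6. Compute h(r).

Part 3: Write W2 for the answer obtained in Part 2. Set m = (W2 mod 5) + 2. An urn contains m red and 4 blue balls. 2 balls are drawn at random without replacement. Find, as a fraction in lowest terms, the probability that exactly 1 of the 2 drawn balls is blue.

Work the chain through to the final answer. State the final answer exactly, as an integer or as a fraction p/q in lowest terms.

8/15

Part 1: cross terms: (-24*18 - 38*-3)=-318, (38*37 - 36*18)=758, (36*28 - 10*37)=638, (10*37 - -24*28)=1042, (-24*-3 - -24*37)=960; twice the area = |3080| = 3080; area = 1540; boundary points = 1 + 1 + 1 + 1 + 40 = 44; strictly interior points = area - boundary/2 + 1 = 1519; answer 1519
Part 2: W1 = 1519; r = -17; 6*(-17)^2 + 3*(-17)^1 + 6 = (1734) + (-51) + (6) = 1689; answer 1689
Part 3: W2 = 1689; m = 6; total draws C(10,2) = 45; favorable C(4,1)*C(6,1) = 24; P = 8/15; answer 8/15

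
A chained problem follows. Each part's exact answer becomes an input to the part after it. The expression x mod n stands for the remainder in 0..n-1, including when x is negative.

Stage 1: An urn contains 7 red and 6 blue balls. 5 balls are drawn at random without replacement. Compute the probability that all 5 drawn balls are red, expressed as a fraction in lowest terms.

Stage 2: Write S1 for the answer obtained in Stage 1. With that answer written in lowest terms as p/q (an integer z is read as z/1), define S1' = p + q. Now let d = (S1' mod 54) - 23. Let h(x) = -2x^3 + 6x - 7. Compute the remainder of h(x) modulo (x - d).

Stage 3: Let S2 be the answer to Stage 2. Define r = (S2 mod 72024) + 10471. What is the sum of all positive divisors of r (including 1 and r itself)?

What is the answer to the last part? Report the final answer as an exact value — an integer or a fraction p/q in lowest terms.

46032

Stage 1: total draws C(13,5) = 1287; favorable C(7,5) = 21; P = 7/429; answer 7/429
Stage 2: S1 = 7/429; threaded value p + q = 436; d = -19; remainder = value at the root: -2*(-19)^3 + 6*(-19)^1 - 7 = (13718) + (-114) + (-7) = 13597; answer 13597
Stage 3: S2 = 13597; r = 24068; 24068 = 2^2 * 11 * 547; sigma = (1 + 2 + 4) * (1 + 11) * (1 + 547) = 7 * 12 * 548 = 46032; answer 46032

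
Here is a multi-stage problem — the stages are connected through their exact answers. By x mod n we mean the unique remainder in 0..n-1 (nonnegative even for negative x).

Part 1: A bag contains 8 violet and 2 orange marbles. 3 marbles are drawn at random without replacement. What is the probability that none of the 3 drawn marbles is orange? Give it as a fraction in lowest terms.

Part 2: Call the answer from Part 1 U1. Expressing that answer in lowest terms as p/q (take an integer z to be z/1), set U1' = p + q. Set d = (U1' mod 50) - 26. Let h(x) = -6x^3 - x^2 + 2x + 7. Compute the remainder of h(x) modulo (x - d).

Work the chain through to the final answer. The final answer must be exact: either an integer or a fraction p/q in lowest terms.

367

Part 1: total draws C(10,3) = 120; favorable C(8,3) = 56; P = 7/15; answer 7/15
Part 2: U1 = 7/15; threaded value p + q = 22; d = -4; remainder = value at the root: -6*(-4)^3 - 1*(-4)^2 + 2*(-4)^1 + 7 = (384) + (-16) + (-8) + (7) = 367; answer 367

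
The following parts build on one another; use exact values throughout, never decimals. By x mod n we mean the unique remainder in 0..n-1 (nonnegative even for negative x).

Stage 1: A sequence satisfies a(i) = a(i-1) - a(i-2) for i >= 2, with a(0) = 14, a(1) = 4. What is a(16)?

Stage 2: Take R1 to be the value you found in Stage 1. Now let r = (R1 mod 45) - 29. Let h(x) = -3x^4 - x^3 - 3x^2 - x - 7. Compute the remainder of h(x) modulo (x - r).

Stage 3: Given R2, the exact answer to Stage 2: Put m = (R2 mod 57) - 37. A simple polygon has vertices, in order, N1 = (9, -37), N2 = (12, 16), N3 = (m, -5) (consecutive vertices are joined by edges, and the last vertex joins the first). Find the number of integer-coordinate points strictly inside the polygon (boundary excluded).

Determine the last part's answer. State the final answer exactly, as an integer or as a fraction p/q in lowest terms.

657

Stage 1: a(2) = 1*(4) - 1*(14) = -10; iterating: a(2)=-10, a(3)=-14, a(4)=-4, a(5)=10, a(6)=14, a(7)=4, a(8)=-10, a(9)=-14, a(10)=-4, a(11)=10, a(12)=14, a(13)=4, a(14)=-10, a(15)=-14, a(16)=-4; answer -4
Stage 2: R1 = -4; r = 12; remainder = value at the root: -3*(12)^4 - 1*(12)^3 - 3*(12)^2 - 1*(12)^1 - 7 = (-62208) + (-1728) + (-432) + (-12) + (-7) = -64387; answer -64387
Stage 3: R2 = -64387; m = -14; cross terms: (9*16 - 12*-37)=588, (12*-5 - -14*16)=164, (-14*-37 - 9*-5)=563; twice the area = |1315| = 1315; area = 1315/2; boundary points = 1 + 1 + 1 = 3; strictly interior points = area - boundary/2 + 1 = 657; answer 657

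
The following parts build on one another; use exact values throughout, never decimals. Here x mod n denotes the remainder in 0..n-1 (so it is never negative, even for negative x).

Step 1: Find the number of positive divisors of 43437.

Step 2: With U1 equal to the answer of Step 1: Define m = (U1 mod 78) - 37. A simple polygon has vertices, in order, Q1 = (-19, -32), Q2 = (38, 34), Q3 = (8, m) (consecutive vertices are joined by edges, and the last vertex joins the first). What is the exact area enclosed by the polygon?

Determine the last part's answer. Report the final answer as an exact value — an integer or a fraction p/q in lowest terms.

Step 1: 43437 = 3 * 14479; number of divisors = (1+1) * (1+1) = 4; answer 4
Step 2: U1 = 4; m = -33; cross terms: (-19*34 - 38*-32)=570, (38*-33 - 8*34)=-1526, (8*-32 - -19*-33)=-883; twice the area = |-1839| = 1839; area = 1839/2; answer 1839/2

1839/2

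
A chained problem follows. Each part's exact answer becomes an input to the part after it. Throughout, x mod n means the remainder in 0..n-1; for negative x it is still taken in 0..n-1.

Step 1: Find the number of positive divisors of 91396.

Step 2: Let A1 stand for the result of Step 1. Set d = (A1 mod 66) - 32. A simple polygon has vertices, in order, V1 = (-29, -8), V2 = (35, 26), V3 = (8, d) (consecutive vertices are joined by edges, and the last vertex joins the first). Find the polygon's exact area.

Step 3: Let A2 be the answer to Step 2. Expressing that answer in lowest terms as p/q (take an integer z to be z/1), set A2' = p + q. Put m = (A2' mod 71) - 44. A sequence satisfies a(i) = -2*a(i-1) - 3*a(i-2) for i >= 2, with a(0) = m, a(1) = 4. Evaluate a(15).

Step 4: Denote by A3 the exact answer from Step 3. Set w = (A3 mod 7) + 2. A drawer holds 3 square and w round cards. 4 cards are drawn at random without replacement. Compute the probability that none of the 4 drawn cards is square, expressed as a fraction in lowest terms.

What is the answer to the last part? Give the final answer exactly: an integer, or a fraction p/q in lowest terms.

7/33

Step 1: 91396 = 2^2 * 73 * 313; number of divisors = (2+1) * (1+1) * (1+1) = 12; answer 12
Step 2: A1 = 12; d = -20; cross terms: (-29*26 - 35*-8)=-474, (35*-20 - 8*26)=-908, (8*-8 - -29*-20)=-644; twice the area = |-2026| = 2026; area = 1013; answer 1013
Step 3: A2 = 1013; threaded value p + q = 1014; m = -24; a(2) = -2*(4) - 3*(-24) = 64; iterating: a(2)=64, a(3)=-140, a(4)=88, a(5)=244, a(6)=-752, a(7)=772, a(8)=712, a(9)=-3740, a(10)=5344, a(11)=532, a(12)=-17096, a(13)=32596, a(14)=-13904, a(15)=-69980; answer -69980
Step 4: A3 = -69980; w = 8; total draws C(11,4) = 330; favorable C(8,4) = 70; P = 7/33; answer 7/33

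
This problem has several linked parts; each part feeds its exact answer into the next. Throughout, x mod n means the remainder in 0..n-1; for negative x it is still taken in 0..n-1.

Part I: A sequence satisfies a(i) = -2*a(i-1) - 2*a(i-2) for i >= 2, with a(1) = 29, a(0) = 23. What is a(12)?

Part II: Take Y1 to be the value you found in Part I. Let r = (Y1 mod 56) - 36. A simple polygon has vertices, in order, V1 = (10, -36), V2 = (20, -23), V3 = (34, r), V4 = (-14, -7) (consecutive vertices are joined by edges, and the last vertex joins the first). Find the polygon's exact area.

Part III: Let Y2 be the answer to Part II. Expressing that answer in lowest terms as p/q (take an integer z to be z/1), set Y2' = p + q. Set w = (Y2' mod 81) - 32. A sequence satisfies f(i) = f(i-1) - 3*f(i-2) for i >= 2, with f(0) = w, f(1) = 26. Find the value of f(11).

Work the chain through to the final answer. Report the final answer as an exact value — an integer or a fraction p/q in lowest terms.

3695

Part I: a(2) = -2*(29) - 2*(23) = -104; iterating: a(2)=-104, a(3)=150, a(4)=-92, a(5)=-116, a(6)=416, a(7)=-600, a(8)=368, a(9)=464, a(10)=-1664, a(11)=2400, a(12)=-1472; answer -1472
Part II: Y1 = -1472; r = 4; cross terms: (10*-23 - 20*-36)=490, (20*4 - 34*-23)=862, (34*-7 - -14*4)=-182, (-14*-36 - 10*-7)=574; twice the area = |1744| = 1744; area = 872; answer 872
Part III: Y2 = 872; threaded value p + q = 873; w = 31; f(2) = 1*(26) - 3*(31) = -67; iterating: f(2)=-67, f(3)=-145, f(4)=56, f(5)=491, f(6)=323, f(7)=-1150, f(8)=-2119, f(9)=1331, f(10)=7688, f(11)=3695; answer 3695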